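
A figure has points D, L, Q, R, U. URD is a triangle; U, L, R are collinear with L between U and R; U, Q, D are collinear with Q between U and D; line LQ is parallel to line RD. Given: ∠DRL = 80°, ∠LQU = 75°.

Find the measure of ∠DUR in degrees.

∠DUR = 25°

1. ∠DRU = 80°  [L on ray RU]
2. ∠RDU = 75°  [LQ∥RD, corresponding at Q]
3. ∠DUR = 25°  [△URD]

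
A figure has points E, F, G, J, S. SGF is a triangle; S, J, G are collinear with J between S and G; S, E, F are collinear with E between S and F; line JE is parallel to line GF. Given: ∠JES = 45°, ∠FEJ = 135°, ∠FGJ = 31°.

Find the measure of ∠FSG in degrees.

∠FSG = 104°

1. ∠GFS = 45°  [JE∥GF, corresponding at E]
2. ∠FGS = 31°  [J on ray GS]
3. ∠FSG = 104°  [△SGF]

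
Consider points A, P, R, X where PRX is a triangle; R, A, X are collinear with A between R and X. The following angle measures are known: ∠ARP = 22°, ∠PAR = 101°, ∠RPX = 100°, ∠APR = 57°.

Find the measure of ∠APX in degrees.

∠APX = 43°

1. ∠PRX = 22°  [A on ray RX]
2. ∠PAX = 79°  [linear pair at A on RX]
3. ∠PXR = 58°  [△PRX]
4. ∠AXP = 58°  [A on ray XR]
5. ∠APX = 43°  [△PAX]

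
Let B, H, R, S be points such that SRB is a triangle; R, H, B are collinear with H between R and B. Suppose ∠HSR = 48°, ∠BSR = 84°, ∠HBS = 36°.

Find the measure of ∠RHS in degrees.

1. ∠RBS = 36°  [H on ray BR]
2. ∠BRS = 60°  [△SRB]
3. ∠HRS = 60°  [H on ray RB]
4. ∠RHS = 72°  [△SRH]

∠RHS = 72°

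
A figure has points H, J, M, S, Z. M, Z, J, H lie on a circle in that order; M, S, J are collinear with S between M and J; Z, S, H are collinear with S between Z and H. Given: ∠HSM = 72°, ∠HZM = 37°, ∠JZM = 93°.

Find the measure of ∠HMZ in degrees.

∠HMZ = 91°

1. ∠HJM = 37°  [same arc MH]
2. ∠JHM = 87°  [cyclic MZJH, opposite ∠Z+∠H]
3. ∠HMJ = 56°  [△MJH]
4. ∠MHZ = 52°  [△MSH]
5. ∠HMZ = 91°  [△MZH]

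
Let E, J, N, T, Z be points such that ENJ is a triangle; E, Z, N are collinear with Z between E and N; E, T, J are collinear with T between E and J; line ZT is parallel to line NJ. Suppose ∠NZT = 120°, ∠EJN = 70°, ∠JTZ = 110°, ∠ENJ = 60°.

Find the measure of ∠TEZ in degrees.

1. ∠EZT = 60°  [linear pair at Z on EN]
2. ∠ETZ = 70°  [ZT∥NJ, corresponding at T]
3. ∠TEZ = 50°  [△EZT]

∠TEZ = 50°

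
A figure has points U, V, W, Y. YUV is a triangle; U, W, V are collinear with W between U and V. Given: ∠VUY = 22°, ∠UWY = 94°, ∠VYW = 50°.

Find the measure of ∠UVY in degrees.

1. ∠VWY = 86°  [linear pair at W on UV]
2. ∠WVY = 44°  [△YWV]
3. ∠UVY = 44°  [W on ray VU]

∠UVY = 44°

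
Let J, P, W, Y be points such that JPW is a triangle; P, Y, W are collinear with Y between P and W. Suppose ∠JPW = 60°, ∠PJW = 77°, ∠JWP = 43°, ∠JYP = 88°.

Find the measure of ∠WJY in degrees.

∠WJY = 45°

1. ∠JWY = 43°  [Y on ray WP]
2. ∠JYW = 92°  [linear pair at Y on PW]
3. ∠WJY = 45°  [△JYW]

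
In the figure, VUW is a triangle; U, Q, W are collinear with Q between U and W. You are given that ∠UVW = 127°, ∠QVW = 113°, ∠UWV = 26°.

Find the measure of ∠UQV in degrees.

∠UQV = 139°

1. ∠QWV = 26°  [Q on ray WU]
2. ∠VQW = 41°  [△VQW]
3. ∠UQV = 139°  [linear pair at Q on UW]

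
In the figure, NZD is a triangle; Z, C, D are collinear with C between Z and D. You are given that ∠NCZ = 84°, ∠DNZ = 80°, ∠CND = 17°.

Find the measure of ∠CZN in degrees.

1. ∠DCN = 96°  [linear pair at C on ZD]
2. ∠CDN = 67°  [△NCD]
3. ∠NDZ = 67°  [C on ray DZ]
4. ∠DZN = 33°  [△NZD]
5. ∠CZN = 33°  [C on ray ZD]

∠CZN = 33°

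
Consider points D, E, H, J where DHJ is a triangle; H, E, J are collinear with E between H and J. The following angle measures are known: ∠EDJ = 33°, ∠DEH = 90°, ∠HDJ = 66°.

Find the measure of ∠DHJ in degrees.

∠DHJ = 57°

1. ∠DEJ = 90°  [linear pair at E on HJ]
2. ∠DJE = 57°  [△DEJ]
3. ∠DJH = 57°  [E on ray JH]
4. ∠DHJ = 57°  [△DHJ]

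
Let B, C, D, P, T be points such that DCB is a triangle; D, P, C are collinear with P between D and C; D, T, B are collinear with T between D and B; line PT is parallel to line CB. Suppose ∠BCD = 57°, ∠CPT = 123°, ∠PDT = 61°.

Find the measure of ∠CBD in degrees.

∠CBD = 62°

1. ∠DPT = 57°  [PT∥CB, corresponding at P]
2. ∠DTP = 62°  [△DPT]
3. ∠CBD = 62°  [PT∥CB, corresponding at T]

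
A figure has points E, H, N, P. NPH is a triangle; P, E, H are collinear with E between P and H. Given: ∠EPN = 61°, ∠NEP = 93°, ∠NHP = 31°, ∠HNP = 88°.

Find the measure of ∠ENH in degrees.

∠ENH = 62°

1. ∠HEN = 87°  [linear pair at E on PH]
2. ∠EHN = 31°  [E on ray HP]
3. ∠ENH = 62°  [△NEH]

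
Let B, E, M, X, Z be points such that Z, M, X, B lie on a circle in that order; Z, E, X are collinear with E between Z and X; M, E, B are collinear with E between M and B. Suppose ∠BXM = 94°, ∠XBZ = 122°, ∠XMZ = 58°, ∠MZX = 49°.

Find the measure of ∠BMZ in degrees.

1. ∠BZM = 86°  [cyclic ZMXB, opposite ∠Z+∠X]
2. ∠MXZ = 73°  [△ZMX]
3. ∠MBZ = 73°  [same arc ZM]
4. ∠BMZ = 21°  [△ZMB]

∠BMZ = 21°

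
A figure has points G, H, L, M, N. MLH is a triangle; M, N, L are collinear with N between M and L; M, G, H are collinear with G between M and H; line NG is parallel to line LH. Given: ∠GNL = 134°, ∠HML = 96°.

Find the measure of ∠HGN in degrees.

1. ∠GNM = 46°  [linear pair at N on ML]
2. ∠GMN = 96°  [N on ML, G on MH]
3. ∠MGN = 38°  [△MNG]
4. ∠HGN = 142°  [linear pair at G on MH]

∠HGN = 142°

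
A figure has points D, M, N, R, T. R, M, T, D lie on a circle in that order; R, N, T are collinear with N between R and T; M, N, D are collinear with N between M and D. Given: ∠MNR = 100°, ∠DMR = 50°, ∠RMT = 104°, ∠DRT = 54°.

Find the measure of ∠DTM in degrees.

∠DTM = 96°

1. ∠DNT = 100°  [vertical angles at N]
2. ∠DTR = 50°  [same arc RD]
3. ∠DMT = 54°  [same arc TD]
4. ∠MDT = 30°  [△TND]
5. ∠DTM = 96°  [△MTD]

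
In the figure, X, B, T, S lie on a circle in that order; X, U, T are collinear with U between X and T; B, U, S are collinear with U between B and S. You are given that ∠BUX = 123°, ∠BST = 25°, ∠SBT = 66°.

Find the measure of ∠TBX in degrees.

1. ∠BUT = 57°  [linear pair at U on XT]
2. ∠BXT = 25°  [same arc BT]
3. ∠BTX = 57°  [△BUT]
4. ∠TBX = 98°  [△XBT]

∠TBX = 98°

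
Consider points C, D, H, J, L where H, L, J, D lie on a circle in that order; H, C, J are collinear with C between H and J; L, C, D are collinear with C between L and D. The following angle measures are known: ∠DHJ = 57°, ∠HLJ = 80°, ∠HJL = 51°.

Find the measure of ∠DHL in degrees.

∠DHL = 106°

1. ∠HDJ = 100°  [cyclic HLJD, opposite ∠L+∠D]
2. ∠HDL = 51°  [same arc HL]
3. ∠DJH = 23°  [△HJD]
4. ∠DLH = 23°  [same arc HD]
5. ∠DHL = 106°  [△HLD]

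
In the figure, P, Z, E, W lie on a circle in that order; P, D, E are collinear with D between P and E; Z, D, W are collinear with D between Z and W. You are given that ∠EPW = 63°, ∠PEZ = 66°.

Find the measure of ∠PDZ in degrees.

1. ∠EZW = 63°  [same arc EW]
2. ∠EDZ = 51°  [△ZDE]
3. ∠PDZ = 129°  [linear pair at D on PE]

∠PDZ = 129°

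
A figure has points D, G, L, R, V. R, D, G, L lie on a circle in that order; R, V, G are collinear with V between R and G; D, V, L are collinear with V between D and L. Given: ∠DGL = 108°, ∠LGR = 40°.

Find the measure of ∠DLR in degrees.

∠DLR = 68°

1. ∠DRL = 72°  [cyclic RDGL, opposite ∠R+∠G]
2. ∠LDR = 40°  [same arc RL]
3. ∠DLR = 68°  [△RDL]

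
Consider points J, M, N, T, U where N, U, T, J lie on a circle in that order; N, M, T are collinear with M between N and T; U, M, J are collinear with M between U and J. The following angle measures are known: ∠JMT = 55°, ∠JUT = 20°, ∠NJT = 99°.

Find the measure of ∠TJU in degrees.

∠TJU = 64°

1. ∠JNT = 20°  [same arc TJ]
2. ∠JTN = 61°  [△NTJ]
3. ∠TJU = 64°  [△TMJ]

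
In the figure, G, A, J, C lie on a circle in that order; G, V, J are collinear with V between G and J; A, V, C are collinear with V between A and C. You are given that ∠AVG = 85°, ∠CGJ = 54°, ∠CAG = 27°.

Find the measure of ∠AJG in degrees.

1. ∠AVJ = 95°  [linear pair at V on GJ]
2. ∠CAJ = 54°  [same arc JC]
3. ∠AJG = 31°  [△AVJ]

∠AJG = 31°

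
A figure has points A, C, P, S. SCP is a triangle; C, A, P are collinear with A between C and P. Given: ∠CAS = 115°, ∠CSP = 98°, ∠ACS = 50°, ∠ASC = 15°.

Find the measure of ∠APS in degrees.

1. ∠PCS = 50°  [A on ray CP]
2. ∠CPS = 32°  [△SCP]
3. ∠APS = 32°  [A on ray PC]

∠APS = 32°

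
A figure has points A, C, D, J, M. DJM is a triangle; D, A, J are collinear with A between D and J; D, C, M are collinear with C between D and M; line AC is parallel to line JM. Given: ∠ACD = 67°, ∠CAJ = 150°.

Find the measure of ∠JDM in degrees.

∠JDM = 83°

1. ∠CAD = 30°  [linear pair at A on DJ]
2. ∠ADC = 83°  [△DAC]
3. ∠JDM = 83°  [A on DJ, C on DM]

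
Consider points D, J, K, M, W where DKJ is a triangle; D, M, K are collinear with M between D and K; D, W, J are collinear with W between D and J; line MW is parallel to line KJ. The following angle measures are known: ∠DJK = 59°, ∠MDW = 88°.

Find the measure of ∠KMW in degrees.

∠KMW = 147°

1. ∠DWM = 59°  [MW∥KJ, corresponding at W]
2. ∠DMW = 33°  [△DMW]
3. ∠KMW = 147°  [linear pair at M on DK]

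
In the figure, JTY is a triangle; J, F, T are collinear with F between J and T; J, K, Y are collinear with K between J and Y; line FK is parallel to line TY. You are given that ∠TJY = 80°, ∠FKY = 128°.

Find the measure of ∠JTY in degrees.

∠JTY = 48°

1. ∠FJK = 80°  [F on JT, K on JY]
2. ∠FKJ = 52°  [linear pair at K on JY]
3. ∠JFK = 48°  [△JFK]
4. ∠JTY = 48°  [FK∥TY, corresponding at F]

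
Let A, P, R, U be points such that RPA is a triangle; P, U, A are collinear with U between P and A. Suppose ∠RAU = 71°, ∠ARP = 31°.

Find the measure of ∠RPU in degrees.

∠RPU = 78°

1. ∠PAR = 71°  [U on ray AP]
2. ∠APR = 78°  [△RPA]
3. ∠RPU = 78°  [U on ray PA]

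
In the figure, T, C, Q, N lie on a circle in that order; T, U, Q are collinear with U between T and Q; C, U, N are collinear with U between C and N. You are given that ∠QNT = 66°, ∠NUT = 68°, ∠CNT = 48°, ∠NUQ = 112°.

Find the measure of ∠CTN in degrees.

1. ∠QCT = 114°  [cyclic TCQN, opposite ∠C+∠N]
2. ∠CQT = 48°  [same arc TC]
3. ∠CUT = 112°  [vertical angles at U]
4. ∠CTQ = 18°  [△TCQ]
5. ∠NCT = 50°  [△TUC]
6. ∠CTN = 82°  [△TCN]

∠CTN = 82°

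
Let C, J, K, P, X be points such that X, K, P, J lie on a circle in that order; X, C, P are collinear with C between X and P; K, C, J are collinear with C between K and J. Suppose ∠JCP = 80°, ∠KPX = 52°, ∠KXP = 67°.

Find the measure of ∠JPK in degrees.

1. ∠KCX = 80°  [vertical angles at C]
2. ∠KJX = 52°  [same arc XK]
3. ∠JKX = 33°  [△XCK]
4. ∠JXK = 95°  [△XKJ]
5. ∠JPK = 85°  [cyclic XKPJ, opposite ∠X+∠P]

∠JPK = 85°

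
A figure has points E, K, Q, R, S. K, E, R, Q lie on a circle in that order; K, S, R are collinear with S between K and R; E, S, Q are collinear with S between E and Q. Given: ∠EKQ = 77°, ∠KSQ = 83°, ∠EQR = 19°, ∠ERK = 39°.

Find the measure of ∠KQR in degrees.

∠KQR = 58°

1. ∠ERQ = 103°  [cyclic KERQ, opposite ∠K+∠R]
2. ∠QSR = 97°  [linear pair at S on KR]
3. ∠QER = 58°  [△ERQ]
4. ∠KRQ = 64°  [△RSQ]
5. ∠QKR = 58°  [same arc RQ]
6. ∠KQR = 58°  [△KRQ]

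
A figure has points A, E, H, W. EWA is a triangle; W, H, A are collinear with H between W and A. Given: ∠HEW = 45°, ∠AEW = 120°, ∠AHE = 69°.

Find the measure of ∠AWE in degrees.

1. ∠EHW = 111°  [linear pair at H on WA]
2. ∠EWH = 24°  [△EWH]
3. ∠AWE = 24°  [H on ray WA]

∠AWE = 24°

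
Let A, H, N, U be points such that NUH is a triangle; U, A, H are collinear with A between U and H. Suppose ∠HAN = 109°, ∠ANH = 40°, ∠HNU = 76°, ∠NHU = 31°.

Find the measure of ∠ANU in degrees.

1. ∠NAU = 71°  [linear pair at A on UH]
2. ∠HUN = 73°  [△NUH]
3. ∠AUN = 73°  [A on ray UH]
4. ∠ANU = 36°  [△NUA]

∠ANU = 36°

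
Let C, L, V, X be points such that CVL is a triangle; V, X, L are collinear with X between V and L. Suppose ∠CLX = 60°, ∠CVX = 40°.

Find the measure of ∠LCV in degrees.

∠LCV = 80°

1. ∠CLV = 60°  [X on ray LV]
2. ∠CVL = 40°  [X on ray VL]
3. ∠LCV = 80°  [△CVL]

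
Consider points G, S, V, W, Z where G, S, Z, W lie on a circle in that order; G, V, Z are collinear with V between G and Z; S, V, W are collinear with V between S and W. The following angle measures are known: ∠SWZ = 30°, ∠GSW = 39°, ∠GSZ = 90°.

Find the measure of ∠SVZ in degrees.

∠SVZ = 69°

1. ∠SGZ = 30°  [same arc SZ]
2. ∠GVS = 111°  [△GVS]
3. ∠SVZ = 69°  [linear pair at V on GZ]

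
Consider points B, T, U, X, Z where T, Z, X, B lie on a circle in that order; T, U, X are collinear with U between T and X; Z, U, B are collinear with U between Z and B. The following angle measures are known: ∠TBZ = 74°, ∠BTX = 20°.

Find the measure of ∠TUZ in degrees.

1. ∠TXZ = 74°  [same arc TZ]
2. ∠BZX = 20°  [same arc XB]
3. ∠XUZ = 86°  [△ZUX]
4. ∠TUZ = 94°  [linear pair at U on TX]

∠TUZ = 94°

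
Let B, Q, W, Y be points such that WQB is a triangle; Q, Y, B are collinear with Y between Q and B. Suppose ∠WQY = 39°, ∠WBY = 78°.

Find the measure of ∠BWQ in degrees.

1. ∠BQW = 39°  [Y on ray QB]
2. ∠QBW = 78°  [Y on ray BQ]
3. ∠BWQ = 63°  [△WQB]

∠BWQ = 63°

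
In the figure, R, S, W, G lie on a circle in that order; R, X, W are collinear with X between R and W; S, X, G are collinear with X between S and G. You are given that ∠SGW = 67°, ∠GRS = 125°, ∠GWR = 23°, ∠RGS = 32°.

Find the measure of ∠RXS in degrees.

1. ∠SRW = 67°  [same arc SW]
2. ∠GSR = 23°  [△RSG]
3. ∠RXS = 90°  [△RXS]

∠RXS = 90°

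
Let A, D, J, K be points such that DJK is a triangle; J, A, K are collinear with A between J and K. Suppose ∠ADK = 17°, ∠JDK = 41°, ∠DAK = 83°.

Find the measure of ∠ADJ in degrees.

1. ∠AKD = 80°  [△DAK]
2. ∠DAJ = 97°  [linear pair at A on JK]
3. ∠DKJ = 80°  [A on ray KJ]
4. ∠DJK = 59°  [△DJK]
5. ∠AJD = 59°  [A on ray JK]
6. ∠ADJ = 24°  [△DJA]

∠ADJ = 24°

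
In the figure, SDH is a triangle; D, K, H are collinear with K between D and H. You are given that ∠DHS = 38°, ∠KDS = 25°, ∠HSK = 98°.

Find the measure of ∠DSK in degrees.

∠DSK = 19°

1. ∠KHS = 38°  [K on ray HD]
2. ∠HKS = 44°  [△SKH]
3. ∠DKS = 136°  [linear pair at K on DH]
4. ∠DSK = 19°  [△SDK]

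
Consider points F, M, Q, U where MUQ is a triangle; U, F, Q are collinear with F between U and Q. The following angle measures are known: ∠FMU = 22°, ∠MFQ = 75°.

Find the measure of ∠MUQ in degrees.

∠MUQ = 53°

1. ∠MFU = 105°  [linear pair at F on UQ]
2. ∠FUM = 53°  [△MUF]
3. ∠MUQ = 53°  [F on ray UQ]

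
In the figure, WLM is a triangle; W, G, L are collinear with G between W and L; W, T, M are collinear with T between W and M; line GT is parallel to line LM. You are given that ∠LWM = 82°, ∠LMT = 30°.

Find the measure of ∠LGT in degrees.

1. ∠LMW = 30°  [T on ray MW]
2. ∠MLW = 68°  [△WLM]
3. ∠TGW = 68°  [GT∥LM, corresponding at G]
4. ∠LGT = 112°  [linear pair at G on WL]

∠LGT = 112°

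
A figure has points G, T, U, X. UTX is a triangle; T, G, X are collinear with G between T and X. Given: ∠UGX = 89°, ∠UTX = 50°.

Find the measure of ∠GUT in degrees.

∠GUT = 39°

1. ∠TGU = 91°  [linear pair at G on TX]
2. ∠GTU = 50°  [G on ray TX]
3. ∠GUT = 39°  [△UTG]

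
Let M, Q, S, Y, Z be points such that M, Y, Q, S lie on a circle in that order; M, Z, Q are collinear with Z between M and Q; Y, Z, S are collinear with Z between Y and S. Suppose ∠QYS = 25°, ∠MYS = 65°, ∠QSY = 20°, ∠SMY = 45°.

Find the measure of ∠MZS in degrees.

1. ∠QMS = 25°  [same arc QS]
2. ∠MSY = 70°  [△MYS]
3. ∠MZS = 85°  [△MZS]

∠MZS = 85°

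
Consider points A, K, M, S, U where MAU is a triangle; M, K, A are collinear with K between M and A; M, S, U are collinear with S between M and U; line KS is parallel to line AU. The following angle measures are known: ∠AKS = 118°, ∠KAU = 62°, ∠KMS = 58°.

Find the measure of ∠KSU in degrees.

1. ∠MKS = 62°  [linear pair at K on MA]
2. ∠KSM = 60°  [△MKS]
3. ∠KSU = 120°  [linear pair at S on MU]

∠KSU = 120°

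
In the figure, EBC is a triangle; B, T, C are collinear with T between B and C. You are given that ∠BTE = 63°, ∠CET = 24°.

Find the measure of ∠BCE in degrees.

1. ∠CTE = 117°  [linear pair at T on BC]
2. ∠ECT = 39°  [△ETC]
3. ∠BCE = 39°  [T on ray CB]

∠BCE = 39°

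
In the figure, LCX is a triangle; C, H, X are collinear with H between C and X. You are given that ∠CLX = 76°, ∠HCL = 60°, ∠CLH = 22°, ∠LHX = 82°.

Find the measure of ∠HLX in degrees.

1. ∠LCX = 60°  [H on ray CX]
2. ∠CXL = 44°  [△LCX]
3. ∠HXL = 44°  [H on ray XC]
4. ∠HLX = 54°  [△LHX]

∠HLX = 54°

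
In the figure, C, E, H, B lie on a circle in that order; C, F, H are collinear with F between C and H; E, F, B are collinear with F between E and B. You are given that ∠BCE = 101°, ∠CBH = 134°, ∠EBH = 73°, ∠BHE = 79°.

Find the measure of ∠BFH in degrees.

1. ∠BEH = 28°  [△EHB]
2. ∠BCH = 28°  [same arc HB]
3. ∠BHC = 18°  [△CHB]
4. ∠BFH = 89°  [△HFB]

∠BFH = 89°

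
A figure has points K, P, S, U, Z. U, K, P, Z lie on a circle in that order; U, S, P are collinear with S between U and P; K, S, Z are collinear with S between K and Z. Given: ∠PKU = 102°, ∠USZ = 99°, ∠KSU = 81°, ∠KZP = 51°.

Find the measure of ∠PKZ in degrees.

∠PKZ = 54°

1. ∠PZU = 78°  [cyclic UKPZ, opposite ∠K+∠Z]
2. ∠PSZ = 81°  [linear pair at S on UP]
3. ∠UPZ = 48°  [△PSZ]
4. ∠PUZ = 54°  [△UPZ]
5. ∠PKZ = 54°  [same arc PZ]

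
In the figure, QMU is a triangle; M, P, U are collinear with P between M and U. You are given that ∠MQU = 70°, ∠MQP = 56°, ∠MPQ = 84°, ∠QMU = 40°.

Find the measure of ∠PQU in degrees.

1. ∠MUQ = 70°  [△QMU]
2. ∠QPU = 96°  [linear pair at P on MU]
3. ∠PUQ = 70°  [P on ray UM]
4. ∠PQU = 14°  [△QPU]

∠PQU = 14°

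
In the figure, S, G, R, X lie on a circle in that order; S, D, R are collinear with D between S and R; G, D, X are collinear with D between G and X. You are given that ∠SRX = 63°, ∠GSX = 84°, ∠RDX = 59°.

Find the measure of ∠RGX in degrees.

∠RGX = 26°

1. ∠GXR = 58°  [△RDX]
2. ∠GRX = 96°  [cyclic SGRX, opposite ∠S+∠R]
3. ∠RGX = 26°  [△GRX]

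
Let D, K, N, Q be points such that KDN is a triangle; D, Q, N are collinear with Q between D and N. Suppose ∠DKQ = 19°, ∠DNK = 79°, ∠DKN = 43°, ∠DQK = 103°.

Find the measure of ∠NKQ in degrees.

1. ∠KNQ = 79°  [Q on ray ND]
2. ∠KQN = 77°  [linear pair at Q on DN]
3. ∠NKQ = 24°  [△KQN]

∠NKQ = 24°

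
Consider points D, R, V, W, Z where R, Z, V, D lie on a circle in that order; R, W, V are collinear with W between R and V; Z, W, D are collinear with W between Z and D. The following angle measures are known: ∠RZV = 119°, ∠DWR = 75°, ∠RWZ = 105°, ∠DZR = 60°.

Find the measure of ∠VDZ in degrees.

∠VDZ = 15°

1. ∠DWV = 105°  [linear pair at W on RV]
2. ∠DVR = 60°  [same arc RD]
3. ∠VDZ = 15°  [△VWD]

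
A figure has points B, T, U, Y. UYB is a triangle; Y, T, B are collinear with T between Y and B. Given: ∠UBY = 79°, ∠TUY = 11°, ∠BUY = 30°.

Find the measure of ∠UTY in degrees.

1. ∠BYU = 71°  [△UYB]
2. ∠TYU = 71°  [T on ray YB]
3. ∠UTY = 98°  [△UYT]

∠UTY = 98°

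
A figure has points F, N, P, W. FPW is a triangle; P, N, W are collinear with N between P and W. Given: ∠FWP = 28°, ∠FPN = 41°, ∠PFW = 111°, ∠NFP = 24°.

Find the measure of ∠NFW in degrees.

1. ∠FWN = 28°  [N on ray WP]
2. ∠FNP = 115°  [△FPN]
3. ∠FNW = 65°  [linear pair at N on PW]
4. ∠NFW = 87°  [△FNW]

∠NFW = 87°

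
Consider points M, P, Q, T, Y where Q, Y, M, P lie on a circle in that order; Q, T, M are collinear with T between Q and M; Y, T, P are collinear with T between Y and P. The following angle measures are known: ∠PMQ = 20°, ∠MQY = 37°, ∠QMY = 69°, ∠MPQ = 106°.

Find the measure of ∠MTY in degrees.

1. ∠PYQ = 20°  [same arc QP]
2. ∠QTY = 123°  [△QTY]
3. ∠MTY = 57°  [linear pair at T on QM]

∠MTY = 57°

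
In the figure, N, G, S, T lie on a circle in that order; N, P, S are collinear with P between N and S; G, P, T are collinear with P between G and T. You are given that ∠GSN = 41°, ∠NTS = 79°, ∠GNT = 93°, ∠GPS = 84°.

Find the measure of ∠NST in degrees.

∠NST = 46°

1. ∠GTN = 41°  [same arc NG]
2. ∠NGT = 46°  [△NGT]
3. ∠NST = 46°  [same arc NT]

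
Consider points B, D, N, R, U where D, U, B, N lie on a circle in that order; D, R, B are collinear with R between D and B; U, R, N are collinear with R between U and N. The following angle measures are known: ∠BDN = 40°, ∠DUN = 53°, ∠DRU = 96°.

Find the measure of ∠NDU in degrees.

1. ∠BUN = 40°  [same arc BN]
2. ∠BRU = 84°  [linear pair at R on DB]
3. ∠DBU = 56°  [△URB]
4. ∠DNU = 56°  [same arc DU]
5. ∠NDU = 71°  [△DUN]

∠NDU = 71°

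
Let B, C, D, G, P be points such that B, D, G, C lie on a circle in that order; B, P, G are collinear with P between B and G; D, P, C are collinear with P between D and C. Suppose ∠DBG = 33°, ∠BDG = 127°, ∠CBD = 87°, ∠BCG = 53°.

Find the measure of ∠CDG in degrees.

1. ∠DCG = 33°  [same arc DG]
2. ∠CGD = 93°  [cyclic BDGC, opposite ∠B+∠G]
3. ∠CDG = 54°  [△DGC]

∠CDG = 54°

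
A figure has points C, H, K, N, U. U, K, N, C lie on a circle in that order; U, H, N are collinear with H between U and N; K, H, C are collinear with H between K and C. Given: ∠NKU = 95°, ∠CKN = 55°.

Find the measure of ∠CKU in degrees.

1. ∠NCU = 85°  [cyclic UKNC, opposite ∠K+∠C]
2. ∠CUN = 55°  [same arc NC]
3. ∠CNU = 40°  [△UNC]
4. ∠CKU = 40°  [same arc UC]

∠CKU = 40°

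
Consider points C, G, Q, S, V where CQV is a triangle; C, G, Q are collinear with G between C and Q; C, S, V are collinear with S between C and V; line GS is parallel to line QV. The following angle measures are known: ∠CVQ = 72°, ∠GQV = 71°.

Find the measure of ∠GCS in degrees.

∠GCS = 37°

1. ∠CQV = 71°  [G on ray QC]
2. ∠QCV = 37°  [△CQV]
3. ∠GCS = 37°  [G on CQ, S on CV]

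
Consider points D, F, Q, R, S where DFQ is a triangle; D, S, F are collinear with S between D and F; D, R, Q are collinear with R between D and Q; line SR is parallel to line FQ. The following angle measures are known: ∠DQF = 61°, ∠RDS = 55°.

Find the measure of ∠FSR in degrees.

∠FSR = 116°

1. ∠DRS = 61°  [SR∥FQ, corresponding at R]
2. ∠DSR = 64°  [△DSR]
3. ∠FSR = 116°  [linear pair at S on DF]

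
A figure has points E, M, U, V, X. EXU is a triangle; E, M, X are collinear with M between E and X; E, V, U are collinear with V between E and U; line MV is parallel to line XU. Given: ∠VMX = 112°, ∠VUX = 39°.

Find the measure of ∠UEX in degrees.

1. ∠EMV = 68°  [linear pair at M on EX]
2. ∠EUX = 39°  [V on ray UE]
3. ∠EXU = 68°  [MV∥XU, corresponding at M]
4. ∠UEX = 73°  [△EXU]

∠UEX = 73°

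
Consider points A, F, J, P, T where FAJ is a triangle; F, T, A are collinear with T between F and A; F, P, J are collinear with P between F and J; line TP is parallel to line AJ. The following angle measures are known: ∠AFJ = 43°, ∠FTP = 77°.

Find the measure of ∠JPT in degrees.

∠JPT = 120°

1. ∠PFT = 43°  [T on FA, P on FJ]
2. ∠FPT = 60°  [△FTP]
3. ∠JPT = 120°  [linear pair at P on FJ]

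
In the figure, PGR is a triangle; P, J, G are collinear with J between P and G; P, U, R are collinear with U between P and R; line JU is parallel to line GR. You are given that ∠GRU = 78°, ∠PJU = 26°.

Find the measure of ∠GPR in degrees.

1. ∠GRP = 78°  [U on ray RP]
2. ∠PGR = 26°  [JU∥GR, corresponding at J]
3. ∠GPR = 76°  [△PGR]

∠GPR = 76°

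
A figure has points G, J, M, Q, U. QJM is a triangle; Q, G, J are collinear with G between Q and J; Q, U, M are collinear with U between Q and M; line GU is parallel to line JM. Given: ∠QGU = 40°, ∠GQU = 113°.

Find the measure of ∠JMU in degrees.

1. ∠GUQ = 27°  [△QGU]
2. ∠GUM = 153°  [linear pair at U on QM]
3. ∠JMU = 27°  [GU∥JM, co-interior at M–U]

∠JMU = 27°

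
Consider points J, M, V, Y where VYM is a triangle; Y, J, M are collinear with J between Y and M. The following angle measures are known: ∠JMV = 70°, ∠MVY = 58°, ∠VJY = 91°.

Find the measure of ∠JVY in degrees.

∠JVY = 37°

1. ∠VMY = 70°  [J on ray MY]
2. ∠MYV = 52°  [△VYM]
3. ∠JYV = 52°  [J on ray YM]
4. ∠JVY = 37°  [△VYJ]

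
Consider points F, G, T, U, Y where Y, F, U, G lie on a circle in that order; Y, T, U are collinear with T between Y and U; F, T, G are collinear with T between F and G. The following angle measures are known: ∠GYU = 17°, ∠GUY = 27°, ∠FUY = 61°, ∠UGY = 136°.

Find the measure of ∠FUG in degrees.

1. ∠GFY = 27°  [same arc YG]
2. ∠FGY = 61°  [same arc YF]
3. ∠FYG = 92°  [△YFG]
4. ∠FUG = 88°  [cyclic YFUG, opposite ∠Y+∠U]

∠FUG = 88°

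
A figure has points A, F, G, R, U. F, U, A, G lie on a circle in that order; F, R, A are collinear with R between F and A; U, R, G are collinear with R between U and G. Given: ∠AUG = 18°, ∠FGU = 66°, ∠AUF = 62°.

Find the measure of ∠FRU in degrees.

∠FRU = 84°

1. ∠FAU = 66°  [same arc FU]
2. ∠ARU = 96°  [△URA]
3. ∠FRU = 84°  [linear pair at R on FA]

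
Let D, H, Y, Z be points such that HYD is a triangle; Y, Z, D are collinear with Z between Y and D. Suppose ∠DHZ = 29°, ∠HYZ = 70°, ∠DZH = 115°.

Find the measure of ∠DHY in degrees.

∠DHY = 74°

1. ∠HDZ = 36°  [△HZD]
2. ∠DYH = 70°  [Z on ray YD]
3. ∠HDY = 36°  [Z on ray DY]
4. ∠DHY = 74°  [△HYD]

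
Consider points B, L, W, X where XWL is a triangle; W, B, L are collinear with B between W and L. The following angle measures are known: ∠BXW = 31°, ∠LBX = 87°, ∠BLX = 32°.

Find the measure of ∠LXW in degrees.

1. ∠WBX = 93°  [linear pair at B on WL]
2. ∠WLX = 32°  [B on ray LW]
3. ∠BWX = 56°  [△XWB]
4. ∠LWX = 56°  [B on ray WL]
5. ∠LXW = 92°  [△XWL]

∠LXW = 92°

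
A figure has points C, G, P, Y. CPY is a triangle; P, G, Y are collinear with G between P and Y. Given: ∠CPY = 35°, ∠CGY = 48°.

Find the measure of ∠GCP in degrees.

∠GCP = 13°

1. ∠CPG = 35°  [G on ray PY]
2. ∠CGP = 132°  [linear pair at G on PY]
3. ∠GCP = 13°  [△CPG]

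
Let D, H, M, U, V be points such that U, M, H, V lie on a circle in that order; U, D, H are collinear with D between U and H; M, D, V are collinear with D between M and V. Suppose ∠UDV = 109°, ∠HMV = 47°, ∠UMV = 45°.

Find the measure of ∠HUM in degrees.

1. ∠HDM = 109°  [vertical angles at D]
2. ∠MDU = 71°  [linear pair at D on UH]
3. ∠HUM = 64°  [△UDM]

∠HUM = 64°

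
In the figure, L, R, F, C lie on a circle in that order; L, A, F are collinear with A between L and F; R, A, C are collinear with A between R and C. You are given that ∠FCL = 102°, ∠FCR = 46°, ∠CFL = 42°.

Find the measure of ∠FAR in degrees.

∠FAR = 88°

1. ∠FRL = 78°  [cyclic LRFC, opposite ∠R+∠C]
2. ∠CLF = 36°  [△LFC]
3. ∠FLR = 46°  [same arc RF]
4. ∠LFR = 56°  [△LRF]
5. ∠CRF = 36°  [same arc FC]
6. ∠FAR = 88°  [△RAF]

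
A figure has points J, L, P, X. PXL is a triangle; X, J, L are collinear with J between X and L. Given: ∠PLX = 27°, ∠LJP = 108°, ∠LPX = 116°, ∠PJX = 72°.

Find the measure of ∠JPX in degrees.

∠JPX = 71°

1. ∠LXP = 37°  [△PXL]
2. ∠JXP = 37°  [J on ray XL]
3. ∠JPX = 71°  [△PXJ]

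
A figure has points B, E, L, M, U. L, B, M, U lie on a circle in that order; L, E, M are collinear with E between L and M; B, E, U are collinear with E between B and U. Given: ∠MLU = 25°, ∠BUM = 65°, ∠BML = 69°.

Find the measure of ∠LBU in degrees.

∠LBU = 21°

1. ∠MBU = 25°  [same arc MU]
2. ∠BMU = 90°  [△BMU]
3. ∠BUL = 69°  [same arc LB]
4. ∠BLU = 90°  [cyclic LBMU, opposite ∠L+∠M]
5. ∠LBU = 21°  [△LBU]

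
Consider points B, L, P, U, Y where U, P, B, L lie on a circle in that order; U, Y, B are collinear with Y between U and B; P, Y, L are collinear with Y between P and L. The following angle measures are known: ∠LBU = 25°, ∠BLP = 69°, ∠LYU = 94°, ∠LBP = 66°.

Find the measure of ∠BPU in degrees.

1. ∠BUP = 69°  [same arc PB]
2. ∠BPL = 45°  [△PBL]
3. ∠BYP = 94°  [vertical angles at Y]
4. ∠PBU = 41°  [△PYB]
5. ∠BPU = 70°  [△UPB]

∠BPU = 70°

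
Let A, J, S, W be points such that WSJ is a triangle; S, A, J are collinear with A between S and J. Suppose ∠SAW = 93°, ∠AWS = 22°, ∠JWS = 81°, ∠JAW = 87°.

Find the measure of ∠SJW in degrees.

∠SJW = 34°

1. ∠ASW = 65°  [△WSA]
2. ∠JSW = 65°  [A on ray SJ]
3. ∠SJW = 34°  [△WSJ]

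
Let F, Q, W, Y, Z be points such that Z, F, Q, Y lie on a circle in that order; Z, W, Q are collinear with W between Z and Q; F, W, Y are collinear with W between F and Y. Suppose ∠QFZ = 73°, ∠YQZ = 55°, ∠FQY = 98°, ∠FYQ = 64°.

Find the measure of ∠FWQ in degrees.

∠FWQ = 119°

1. ∠YFZ = 55°  [same arc ZY]
2. ∠FZQ = 64°  [same arc FQ]
3. ∠FWZ = 61°  [△ZWF]
4. ∠FWQ = 119°  [linear pair at W on ZQ]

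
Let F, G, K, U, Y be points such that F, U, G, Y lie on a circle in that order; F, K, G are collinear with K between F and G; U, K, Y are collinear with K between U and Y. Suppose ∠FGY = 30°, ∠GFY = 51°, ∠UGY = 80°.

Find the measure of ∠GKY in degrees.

∠GKY = 101°

1. ∠GUY = 51°  [same arc GY]
2. ∠GYU = 49°  [△UGY]
3. ∠GKY = 101°  [△GKY]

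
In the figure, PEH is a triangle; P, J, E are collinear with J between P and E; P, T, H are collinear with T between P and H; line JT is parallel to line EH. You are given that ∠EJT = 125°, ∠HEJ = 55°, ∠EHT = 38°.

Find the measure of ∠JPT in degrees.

1. ∠HEP = 55°  [J on ray EP]
2. ∠EHP = 38°  [T on ray HP]
3. ∠EPH = 87°  [△PEH]
4. ∠JPT = 87°  [J on PE, T on PH]

∠JPT = 87°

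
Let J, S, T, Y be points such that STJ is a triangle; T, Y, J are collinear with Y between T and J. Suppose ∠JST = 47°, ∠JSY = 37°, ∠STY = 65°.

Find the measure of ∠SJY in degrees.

∠SJY = 68°

1. ∠JTS = 65°  [Y on ray TJ]
2. ∠SJT = 68°  [△STJ]
3. ∠SJY = 68°  [Y on ray JT]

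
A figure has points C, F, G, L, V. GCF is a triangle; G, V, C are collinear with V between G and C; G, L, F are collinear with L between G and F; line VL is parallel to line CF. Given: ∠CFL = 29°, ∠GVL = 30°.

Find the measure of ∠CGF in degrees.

∠CGF = 121°

1. ∠CFG = 29°  [L on ray FG]
2. ∠FCG = 30°  [VL∥CF, corresponding at V]
3. ∠CGF = 121°  [△GCF]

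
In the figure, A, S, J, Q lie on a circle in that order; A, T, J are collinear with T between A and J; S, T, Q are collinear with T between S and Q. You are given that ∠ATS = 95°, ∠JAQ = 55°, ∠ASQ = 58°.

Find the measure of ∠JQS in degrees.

∠JQS = 27°

1. ∠JTQ = 95°  [vertical angles at T]
2. ∠AJQ = 58°  [same arc AQ]
3. ∠JQS = 27°  [△JTQ]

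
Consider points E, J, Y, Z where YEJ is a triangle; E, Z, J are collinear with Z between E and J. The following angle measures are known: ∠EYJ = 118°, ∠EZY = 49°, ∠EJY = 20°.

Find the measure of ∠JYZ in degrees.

∠JYZ = 29°

1. ∠JZY = 131°  [linear pair at Z on EJ]
2. ∠YJZ = 20°  [Z on ray JE]
3. ∠JYZ = 29°  [△YZJ]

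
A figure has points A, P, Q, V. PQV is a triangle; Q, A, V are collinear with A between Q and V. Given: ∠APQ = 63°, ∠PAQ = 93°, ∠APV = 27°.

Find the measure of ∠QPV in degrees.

1. ∠AQP = 24°  [△PQA]
2. ∠PAV = 87°  [linear pair at A on QV]
3. ∠AVP = 66°  [△PAV]
4. ∠PQV = 24°  [A on ray QV]
5. ∠PVQ = 66°  [A on ray VQ]
6. ∠QPV = 90°  [△PQV]

∠QPV = 90°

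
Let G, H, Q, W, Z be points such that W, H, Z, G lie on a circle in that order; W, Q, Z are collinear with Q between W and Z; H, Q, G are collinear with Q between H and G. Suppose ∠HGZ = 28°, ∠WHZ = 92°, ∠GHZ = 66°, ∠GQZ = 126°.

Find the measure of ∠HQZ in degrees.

∠HQZ = 54°

1. ∠HWZ = 28°  [same arc HZ]
2. ∠HZW = 60°  [△WHZ]
3. ∠HQZ = 54°  [△HQZ]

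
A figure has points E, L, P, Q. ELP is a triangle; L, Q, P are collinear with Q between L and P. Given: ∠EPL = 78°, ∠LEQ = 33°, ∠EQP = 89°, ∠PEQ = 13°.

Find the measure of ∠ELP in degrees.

∠ELP = 56°

1. ∠EQL = 91°  [linear pair at Q on LP]
2. ∠ELQ = 56°  [△ELQ]
3. ∠ELP = 56°  [Q on ray LP]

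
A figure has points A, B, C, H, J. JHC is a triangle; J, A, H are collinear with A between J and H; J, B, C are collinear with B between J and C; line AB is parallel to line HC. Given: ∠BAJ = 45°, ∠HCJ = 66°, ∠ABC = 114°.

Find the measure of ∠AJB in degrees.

∠AJB = 69°

1. ∠CHJ = 45°  [AB∥HC, corresponding at A]
2. ∠CJH = 69°  [△JHC]
3. ∠AJB = 69°  [A on JH, B on JC]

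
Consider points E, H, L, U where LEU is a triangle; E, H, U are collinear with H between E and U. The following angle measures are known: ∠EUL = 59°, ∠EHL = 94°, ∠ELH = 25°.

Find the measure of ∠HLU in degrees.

∠HLU = 35°

1. ∠HUL = 59°  [H on ray UE]
2. ∠LHU = 86°  [linear pair at H on EU]
3. ∠HLU = 35°  [△LHU]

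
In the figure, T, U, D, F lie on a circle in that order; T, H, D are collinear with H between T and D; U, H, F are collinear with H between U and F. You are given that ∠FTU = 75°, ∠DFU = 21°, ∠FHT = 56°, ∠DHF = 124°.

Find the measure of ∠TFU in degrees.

1. ∠DTU = 21°  [same arc UD]
2. ∠THU = 124°  [vertical angles at H]
3. ∠FUT = 35°  [△THU]
4. ∠TFU = 70°  [△TUF]

∠TFU = 70°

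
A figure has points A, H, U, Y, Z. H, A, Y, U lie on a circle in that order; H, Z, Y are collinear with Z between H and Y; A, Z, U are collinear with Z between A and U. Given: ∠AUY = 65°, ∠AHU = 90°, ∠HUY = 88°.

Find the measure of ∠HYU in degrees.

∠HYU = 67°

1. ∠AYU = 90°  [cyclic HAYU, opposite ∠H+∠Y]
2. ∠UAY = 25°  [△AYU]
3. ∠UHY = 25°  [same arc YU]
4. ∠HYU = 67°  [△HYU]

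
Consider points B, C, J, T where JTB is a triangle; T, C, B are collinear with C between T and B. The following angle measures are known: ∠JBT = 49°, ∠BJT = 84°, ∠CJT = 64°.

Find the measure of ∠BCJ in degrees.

∠BCJ = 111°

1. ∠BTJ = 47°  [△JTB]
2. ∠CTJ = 47°  [C on ray TB]
3. ∠JCT = 69°  [△JTC]
4. ∠BCJ = 111°  [linear pair at C on TB]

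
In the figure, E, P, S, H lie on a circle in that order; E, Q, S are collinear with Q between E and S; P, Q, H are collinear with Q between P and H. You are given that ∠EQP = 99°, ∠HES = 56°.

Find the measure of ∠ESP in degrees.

1. ∠PQS = 81°  [linear pair at Q on ES]
2. ∠HPS = 56°  [same arc SH]
3. ∠ESP = 43°  [△PQS]

∠ESP = 43°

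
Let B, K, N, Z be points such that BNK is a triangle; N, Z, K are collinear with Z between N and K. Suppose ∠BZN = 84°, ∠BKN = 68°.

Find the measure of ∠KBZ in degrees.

∠KBZ = 16°

1. ∠BZK = 96°  [linear pair at Z on NK]
2. ∠BKZ = 68°  [Z on ray KN]
3. ∠KBZ = 16°  [△BZK]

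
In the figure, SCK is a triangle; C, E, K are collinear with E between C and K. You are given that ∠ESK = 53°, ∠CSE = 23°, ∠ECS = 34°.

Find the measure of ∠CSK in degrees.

1. ∠CES = 123°  [△SCE]
2. ∠KCS = 34°  [E on ray CK]
3. ∠KES = 57°  [linear pair at E on CK]
4. ∠EKS = 70°  [△SEK]
5. ∠CKS = 70°  [E on ray KC]
6. ∠CSK = 76°  [△SCK]

∠CSK = 76°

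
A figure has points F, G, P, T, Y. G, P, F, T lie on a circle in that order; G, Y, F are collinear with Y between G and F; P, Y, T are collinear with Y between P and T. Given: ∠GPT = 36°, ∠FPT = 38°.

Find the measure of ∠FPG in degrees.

∠FPG = 74°

1. ∠GFT = 36°  [same arc GT]
2. ∠FGT = 38°  [same arc FT]
3. ∠FTG = 106°  [△GFT]
4. ∠FPG = 74°  [cyclic GPFT, opposite ∠P+∠T]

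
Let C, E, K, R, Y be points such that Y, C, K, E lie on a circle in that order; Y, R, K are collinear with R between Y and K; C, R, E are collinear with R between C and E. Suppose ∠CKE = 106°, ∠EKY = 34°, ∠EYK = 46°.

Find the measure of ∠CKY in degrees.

1. ∠CYE = 74°  [cyclic YCKE, opposite ∠Y+∠K]
2. ∠ECY = 34°  [same arc YE]
3. ∠CEY = 72°  [△YCE]
4. ∠CKY = 72°  [same arc YC]

∠CKY = 72°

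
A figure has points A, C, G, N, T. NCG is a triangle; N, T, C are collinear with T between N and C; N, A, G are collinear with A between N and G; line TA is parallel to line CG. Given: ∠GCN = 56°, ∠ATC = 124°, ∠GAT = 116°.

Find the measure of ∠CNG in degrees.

∠CNG = 60°

1. ∠ATN = 56°  [TA∥CG, corresponding at T]
2. ∠NAT = 64°  [linear pair at A on NG]
3. ∠ANT = 60°  [△NTA]
4. ∠CNG = 60°  [T on NC, A on NG]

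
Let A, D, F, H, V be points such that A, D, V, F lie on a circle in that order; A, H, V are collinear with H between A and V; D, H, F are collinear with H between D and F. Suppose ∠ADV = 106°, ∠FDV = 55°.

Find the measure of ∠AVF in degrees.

∠AVF = 51°

1. ∠AFV = 74°  [cyclic ADVF, opposite ∠D+∠F]
2. ∠FAV = 55°  [same arc VF]
3. ∠AVF = 51°  [△AVF]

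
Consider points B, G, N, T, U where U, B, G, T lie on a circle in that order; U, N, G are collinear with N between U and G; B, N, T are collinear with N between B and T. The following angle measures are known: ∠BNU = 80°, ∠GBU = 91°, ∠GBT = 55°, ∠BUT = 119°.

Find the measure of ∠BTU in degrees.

1. ∠GNT = 80°  [vertical angles at N]
2. ∠GUT = 55°  [same arc GT]
3. ∠TNU = 100°  [linear pair at N on UG]
4. ∠BTU = 25°  [△UNT]

∠BTU = 25°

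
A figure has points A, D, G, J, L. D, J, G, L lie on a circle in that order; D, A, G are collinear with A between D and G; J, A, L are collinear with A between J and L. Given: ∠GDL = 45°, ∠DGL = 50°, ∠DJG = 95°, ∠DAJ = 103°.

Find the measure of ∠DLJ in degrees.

∠DLJ = 58°

1. ∠GJL = 45°  [same arc GL]
2. ∠GAJ = 77°  [linear pair at A on DG]
3. ∠DGJ = 58°  [△JAG]
4. ∠DLJ = 58°  [same arc DJ]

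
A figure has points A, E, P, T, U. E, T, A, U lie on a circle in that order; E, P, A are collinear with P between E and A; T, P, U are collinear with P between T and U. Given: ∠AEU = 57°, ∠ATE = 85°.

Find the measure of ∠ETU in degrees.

1. ∠AUE = 95°  [cyclic ETAU, opposite ∠T+∠U]
2. ∠EAU = 28°  [△EAU]
3. ∠ETU = 28°  [same arc EU]

∠ETU = 28°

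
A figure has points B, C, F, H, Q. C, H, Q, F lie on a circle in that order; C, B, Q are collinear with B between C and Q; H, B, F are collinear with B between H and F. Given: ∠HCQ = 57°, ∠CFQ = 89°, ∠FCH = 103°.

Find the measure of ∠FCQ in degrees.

1. ∠HFQ = 57°  [same arc HQ]
2. ∠FQH = 77°  [cyclic CHQF, opposite ∠C+∠Q]
3. ∠FHQ = 46°  [△HQF]
4. ∠FCQ = 46°  [same arc QF]

∠FCQ = 46°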